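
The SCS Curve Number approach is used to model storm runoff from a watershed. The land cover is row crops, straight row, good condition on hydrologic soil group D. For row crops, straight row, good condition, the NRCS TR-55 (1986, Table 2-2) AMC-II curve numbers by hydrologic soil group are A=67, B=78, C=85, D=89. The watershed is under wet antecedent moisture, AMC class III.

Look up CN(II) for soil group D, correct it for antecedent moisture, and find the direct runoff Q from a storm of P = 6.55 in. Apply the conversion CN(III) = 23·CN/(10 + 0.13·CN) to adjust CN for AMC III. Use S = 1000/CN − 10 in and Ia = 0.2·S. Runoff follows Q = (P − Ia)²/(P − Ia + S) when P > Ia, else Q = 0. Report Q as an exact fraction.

Q = 69567755049/11698891580 in ≈ 5.947 in

NRCS table: row crops, straight row, good condition, soil group D → CN(II) = 89
Wet (AMC III): CN(III) = 23·89/(10 + 0.13·89) = 2047/(2157/100) = 204700/2157 ≈ 94.900
Retention S: 1000/CN − 10 with CN=94.900 → S = 1100/2047 ≈ 0.537 in
Initial abstraction Ia = S/5 = (1100/2047)/5 = 220/2047 ≈ 0.107 in
P − Ia = 6.550 − 0.107 = 263757/40940 ≈ 6.443 in (> 0, runoff occurs)
Q = (263757/40940)²/((263757/40940) + 1100/2047) = (69567755049/1676083600)/(285757/40940) = 69567755049/11698891580 in ≈ 5.947 in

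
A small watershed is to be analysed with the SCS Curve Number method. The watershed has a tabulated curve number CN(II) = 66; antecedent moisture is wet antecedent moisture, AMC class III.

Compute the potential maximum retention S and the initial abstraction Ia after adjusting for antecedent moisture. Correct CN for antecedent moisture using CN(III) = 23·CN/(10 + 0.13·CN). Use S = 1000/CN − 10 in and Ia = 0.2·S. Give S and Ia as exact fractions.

S = 1700/759 in ≈ 2.240 in; Ia = 340/759 in ≈ 0.448 in

Adjust CN=66 to AMC III: 23·66/(10 + 0.13·66) → 1518 ÷ (929/50) = 75900/929 ≈ 81.701
Retention S: 1000/CN − 10 with CN=81.701 → S = 1700/759 ≈ 2.240 in
Ia = 0.2S: 0.2·2.240 = 0.448 in (exactly 340/759)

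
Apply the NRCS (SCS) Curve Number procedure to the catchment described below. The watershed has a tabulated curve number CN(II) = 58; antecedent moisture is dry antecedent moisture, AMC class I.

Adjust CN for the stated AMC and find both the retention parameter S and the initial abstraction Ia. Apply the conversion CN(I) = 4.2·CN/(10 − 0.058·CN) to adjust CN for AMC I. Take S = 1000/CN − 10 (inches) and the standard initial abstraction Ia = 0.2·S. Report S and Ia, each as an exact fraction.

Adjust CN=58 to AMC I: 4.2·58/(10 − 0.058·58) → (1218/5) ÷ (1659/250) = 2900/79 ≈ 36.709
S = 1000/(2900/79) − 10 = 500/29 in ≈ 17.241 in
Ia = 0.2·(500/29) = 100/29 in ≈ 3.448 in

S = 500/29 in ≈ 17.241 in; Ia = 100/29 in ≈ 3.448 in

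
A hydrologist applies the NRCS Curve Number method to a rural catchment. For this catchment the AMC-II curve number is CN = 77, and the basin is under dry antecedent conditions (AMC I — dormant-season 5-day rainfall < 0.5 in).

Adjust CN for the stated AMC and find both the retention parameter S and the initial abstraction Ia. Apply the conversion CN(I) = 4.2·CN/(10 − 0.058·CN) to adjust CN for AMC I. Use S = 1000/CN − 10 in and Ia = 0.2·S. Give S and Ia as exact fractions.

Adjust CN=77 to AMC I: 4.2·77/(10 − 0.058·77) → (1617/5) ÷ (2767/500) = 161700/2767 ≈ 58.439
S = 1000/(161700/2767) − 10 = 11500/1617 in ≈ 7.112 in
Ia = 0.2·(11500/1617) = 2300/1617 in ≈ 1.422 in

S = 11500/1617 in ≈ 7.112 in; Ia = 2300/1617 in ≈ 1.422 in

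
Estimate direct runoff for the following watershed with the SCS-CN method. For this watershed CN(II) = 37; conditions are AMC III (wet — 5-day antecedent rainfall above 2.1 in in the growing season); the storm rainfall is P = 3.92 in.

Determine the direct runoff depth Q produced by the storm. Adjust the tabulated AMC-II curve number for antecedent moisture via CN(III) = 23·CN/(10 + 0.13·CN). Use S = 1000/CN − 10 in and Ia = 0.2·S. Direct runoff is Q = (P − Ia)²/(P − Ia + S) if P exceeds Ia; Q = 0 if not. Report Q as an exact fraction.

CN(III) from CN(II)=37: (23·37)/(10 + 0.13·37) = 85100/1481 ≈ 57.461
Max retention: S = 1000/(85100/1481) − 10 = 6300/851 in (≈ 7.403 in)
Initial abstraction Ia = S/5 = (6300/851)/5 = 1260/851 ≈ 1.481 in
Excess rainfall: 3.920 − 1.481 = 2.439 in; P > Ia so Q > 0
Q: (51898/21275)² ÷ (209398/21275) = 192385886/318210175 in (≈ 0.605 in)

Q = 192385886/318210175 in ≈ 0.605 in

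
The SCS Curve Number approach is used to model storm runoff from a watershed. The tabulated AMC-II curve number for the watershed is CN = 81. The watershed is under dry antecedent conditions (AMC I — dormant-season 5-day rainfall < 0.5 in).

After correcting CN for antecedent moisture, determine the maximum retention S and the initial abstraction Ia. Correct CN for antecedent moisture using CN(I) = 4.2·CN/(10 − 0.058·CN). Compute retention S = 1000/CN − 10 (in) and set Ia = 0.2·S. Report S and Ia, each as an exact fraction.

Dry (AMC I): CN(I) = 4.2·81/(10 − 0.058·81) = (1701/5)/(2651/500) = 170100/2651 ≈ 64.164
S = 1000/(170100/2651) − 10 = 9500/1701 in ≈ 5.585 in
Initial abstraction Ia = S/5 = (9500/1701)/5 = 1900/1701 ≈ 1.117 in

S = 9500/1701 in ≈ 5.585 in; Ia = 1900/1701 in ≈ 1.117 in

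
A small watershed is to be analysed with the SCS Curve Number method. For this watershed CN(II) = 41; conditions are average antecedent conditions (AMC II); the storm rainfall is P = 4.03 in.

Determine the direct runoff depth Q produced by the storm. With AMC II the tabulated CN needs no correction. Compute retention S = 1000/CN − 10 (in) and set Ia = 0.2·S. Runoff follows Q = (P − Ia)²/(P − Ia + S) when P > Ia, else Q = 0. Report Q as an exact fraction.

CN(II) = 41; AMC II needs no correction.
Retention S: 1000/CN − 10 with CN=41.000 → S = 590/41 ≈ 14.390 in
Ia = 0.2·(590/41) = 118/41 in ≈ 2.878 in
Since P=4.030 > Ia=2.878: effective rainfall P−Ia = 4723/4100 in
Q: (4723/4100)² ÷ (63723/4100) = 22306729/261264300 in (≈ 0.085 in)

Q = 22306729/261264300 in ≈ 0.085 in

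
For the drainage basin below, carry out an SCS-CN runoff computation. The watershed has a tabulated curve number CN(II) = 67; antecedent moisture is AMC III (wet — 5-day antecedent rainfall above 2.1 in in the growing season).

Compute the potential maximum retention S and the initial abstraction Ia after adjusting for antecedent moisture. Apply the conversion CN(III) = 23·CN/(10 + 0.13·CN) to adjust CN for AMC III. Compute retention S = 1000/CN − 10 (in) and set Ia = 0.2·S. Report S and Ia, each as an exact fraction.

Wet (AMC III): CN(III) = 23·67/(10 + 0.13·67) = 1541/(1871/100) = 154100/1871 ≈ 82.362
S = 1000/(154100/1871) − 10 = 3300/1541 in ≈ 2.141 in
Ia = 0.2·(3300/1541) = 660/1541 in ≈ 0.428 in

S = 3300/1541 in ≈ 2.141 in; Ia = 660/1541 in ≈ 0.428 in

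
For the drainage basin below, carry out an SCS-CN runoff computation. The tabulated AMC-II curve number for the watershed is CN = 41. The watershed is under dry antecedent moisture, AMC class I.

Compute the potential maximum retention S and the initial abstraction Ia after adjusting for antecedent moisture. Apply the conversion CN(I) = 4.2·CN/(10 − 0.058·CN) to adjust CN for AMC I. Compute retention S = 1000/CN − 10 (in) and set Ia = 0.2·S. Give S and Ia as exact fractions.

Dry (AMC I): CN(I) = 4.2·41/(10 − 0.058·41) = (861/5)/(3811/500) = 86100/3811 ≈ 22.592
Max retention: S = 1000/(86100/3811) − 10 = 29500/861 in (≈ 34.262 in)
Initial abstraction Ia = S/5 = (29500/861)/5 = 5900/861 ≈ 6.852 in

S = 29500/861 in ≈ 34.262 in; Ia = 5900/861 in ≈ 6.852 in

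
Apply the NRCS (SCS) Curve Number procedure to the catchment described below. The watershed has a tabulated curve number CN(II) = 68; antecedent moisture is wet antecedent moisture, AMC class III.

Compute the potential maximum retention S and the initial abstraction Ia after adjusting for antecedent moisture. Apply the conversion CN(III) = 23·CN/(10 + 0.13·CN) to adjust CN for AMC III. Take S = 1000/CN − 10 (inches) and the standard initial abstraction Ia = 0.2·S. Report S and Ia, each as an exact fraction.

Adjust CN=68 to AMC III: 23·68/(10 + 0.13·68) → 1564 ÷ (471/25) = 39100/471 ≈ 83.015
S = 1000/(39100/471) − 10 = 800/391 in ≈ 2.046 in
Ia = 0.2S: 0.2·2.046 = 0.409 in (exactly 160/391)

S = 800/391 in ≈ 2.046 in; Ia = 160/391 in ≈ 0.409 in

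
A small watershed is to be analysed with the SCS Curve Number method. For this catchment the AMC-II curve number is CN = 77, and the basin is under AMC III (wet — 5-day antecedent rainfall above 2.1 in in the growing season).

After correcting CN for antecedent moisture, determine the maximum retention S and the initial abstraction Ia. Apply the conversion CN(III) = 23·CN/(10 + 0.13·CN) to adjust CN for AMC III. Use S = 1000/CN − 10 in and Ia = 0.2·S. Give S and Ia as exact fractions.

CN(III) from CN(II)=77: (23·77)/(10 + 0.13·77) = 7700/87 ≈ 88.506
S = 1000/(7700/87) − 10 = 100/77 in ≈ 1.299 in
Initial abstraction Ia = S/5 = (100/77)/5 = 20/77 ≈ 0.260 in

S = 100/77 in ≈ 1.299 in; Ia = 20/77 in ≈ 0.260 in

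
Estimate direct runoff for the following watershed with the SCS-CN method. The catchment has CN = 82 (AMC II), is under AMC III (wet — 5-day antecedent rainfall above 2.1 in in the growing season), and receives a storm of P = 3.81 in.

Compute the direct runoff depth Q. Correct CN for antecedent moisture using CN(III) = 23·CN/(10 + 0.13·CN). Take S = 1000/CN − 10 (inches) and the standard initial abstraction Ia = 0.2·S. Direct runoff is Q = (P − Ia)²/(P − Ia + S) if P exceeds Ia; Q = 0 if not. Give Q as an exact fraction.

Adjust CN=82 to AMC III: 23·82/(10 + 0.13·82) → 1886 ÷ (1033/50) = 94300/1033 ≈ 91.288
Retention S: 1000/CN − 10 with CN=91.288 → S = 900/943 ≈ 0.954 in
Initial abstraction Ia = S/5 = (900/943)/5 = 180/943 ≈ 0.191 in
Excess rainfall: 3.810 − 0.191 = 3.619 in; P > Ia so Q > 0
Q = (341283/94300)²/((341283/94300) + 900/943) = (116474086089/8892490000)/(431283/94300) = 38824695363/13556662300 in ≈ 2.864 in

Q = 38824695363/13556662300 in ≈ 2.864 in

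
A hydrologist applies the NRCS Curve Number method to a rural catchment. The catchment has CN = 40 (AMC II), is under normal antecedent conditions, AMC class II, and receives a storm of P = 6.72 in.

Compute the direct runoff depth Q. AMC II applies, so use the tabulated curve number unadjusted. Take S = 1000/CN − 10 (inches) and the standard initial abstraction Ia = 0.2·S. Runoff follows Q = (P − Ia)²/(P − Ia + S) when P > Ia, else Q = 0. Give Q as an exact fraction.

Q = 961/1300 in ≈ 0.739 in

AMC II — tabulated CN = 40 applies directly.
Retention S: 1000/CN − 10 with CN=40.000 → S = 15 ≈ 15.000 in
Initial abstraction Ia = S/5 = 15/5 = 3 ≈ 3.000 in
P − Ia = 6.720 − 3.000 = 93/25 ≈ 3.720 in (> 0, runoff occurs)
Q = (93/25)²/((93/25) + 15) = (8649/625)/(468/25) = 961/1300 in ≈ 0.739 in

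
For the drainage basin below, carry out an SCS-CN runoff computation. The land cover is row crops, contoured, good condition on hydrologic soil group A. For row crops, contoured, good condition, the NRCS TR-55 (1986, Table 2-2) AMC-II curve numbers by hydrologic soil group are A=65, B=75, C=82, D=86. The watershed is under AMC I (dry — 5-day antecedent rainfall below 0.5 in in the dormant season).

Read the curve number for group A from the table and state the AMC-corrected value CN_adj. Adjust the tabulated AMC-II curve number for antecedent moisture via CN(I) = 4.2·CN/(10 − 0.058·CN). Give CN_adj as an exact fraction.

CN_adj = 3900/89 ≈ 43.820

NRCS table: row crops, contoured, good condition, soil group A → CN(II) = 65
Adjust CN=65 to AMC I: 4.2·65/(10 − 0.058·65) → 273 ÷ (623/100) = 3900/89 ≈ 43.820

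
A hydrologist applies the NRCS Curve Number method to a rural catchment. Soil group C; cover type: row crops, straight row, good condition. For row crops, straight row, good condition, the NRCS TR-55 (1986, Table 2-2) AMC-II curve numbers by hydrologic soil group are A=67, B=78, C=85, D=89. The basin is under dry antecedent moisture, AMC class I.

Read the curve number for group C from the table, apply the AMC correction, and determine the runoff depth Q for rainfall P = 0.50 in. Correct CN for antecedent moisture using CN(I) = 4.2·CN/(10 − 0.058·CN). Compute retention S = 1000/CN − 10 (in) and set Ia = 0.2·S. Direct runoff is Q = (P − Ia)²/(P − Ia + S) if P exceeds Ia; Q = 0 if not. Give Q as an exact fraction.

NRCS table: row crops, straight row, good condition, soil group C → CN(II) = 85
CN(I) from CN(II)=85: (4.2·85)/(10 − 0.058·85) = 11900/169 ≈ 70.414
S = 1000/(11900/169) − 10 = 500/119 in ≈ 4.202 in
Ia = 0.2S: 0.2·4.202 = 0.840 in (exactly 100/119)
P = 0.500 ≤ Ia = 0.840 in: entire storm abstracted, Q = 0.

Q = 0 in ≈ 0.000 in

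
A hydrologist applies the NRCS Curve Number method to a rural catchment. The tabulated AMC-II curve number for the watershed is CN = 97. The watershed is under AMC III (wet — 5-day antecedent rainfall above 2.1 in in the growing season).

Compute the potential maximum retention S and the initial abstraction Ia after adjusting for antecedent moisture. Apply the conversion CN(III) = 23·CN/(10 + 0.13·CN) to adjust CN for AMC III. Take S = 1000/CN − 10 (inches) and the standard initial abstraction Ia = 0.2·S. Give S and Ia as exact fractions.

Wet (AMC III): CN(III) = 23·97/(10 + 0.13·97) = 2231/(2261/100) = 223100/2261 ≈ 98.673
Retention S: 1000/CN − 10 with CN=98.673 → S = 300/2231 ≈ 0.134 in
Ia = 0.2S: 0.2·0.134 = 0.027 in (exactly 60/2231)

S = 300/2231 in ≈ 0.134 in; Ia = 60/2231 in ≈ 0.027 in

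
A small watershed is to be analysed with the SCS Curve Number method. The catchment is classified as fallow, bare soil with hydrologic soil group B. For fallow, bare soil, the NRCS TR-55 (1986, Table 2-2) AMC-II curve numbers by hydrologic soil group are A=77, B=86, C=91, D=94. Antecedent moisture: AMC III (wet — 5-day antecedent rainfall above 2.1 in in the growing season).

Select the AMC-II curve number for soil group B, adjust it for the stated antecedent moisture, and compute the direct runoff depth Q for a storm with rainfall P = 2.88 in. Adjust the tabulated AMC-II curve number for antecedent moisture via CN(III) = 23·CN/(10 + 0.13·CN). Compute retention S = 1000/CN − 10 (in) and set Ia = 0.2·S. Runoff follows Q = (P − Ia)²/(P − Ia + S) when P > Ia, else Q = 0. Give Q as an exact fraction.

Q = 573046658/263345975 in ≈ 2.176 in

NRCS table: fallow, bare soil, soil group B → CN(II) = 86
Wet (AMC III): CN(III) = 23·86/(10 + 0.13·86) = 1978/(1059/50) = 98900/1059 ≈ 93.390
Max retention: S = 1000/(98900/1059) − 10 = 700/989 in (≈ 0.708 in)
Initial abstraction Ia = S/5 = (700/989)/5 = 140/989 ≈ 0.142 in
P − Ia = 2.880 − 0.142 = 67708/24725 ≈ 2.738 in (> 0, runoff occurs)
Q = (67708/24725)²/((67708/24725) + 700/989) = (4584373264/611325625)/(85208/24725) = 573046658/263345975 in ≈ 2.176 in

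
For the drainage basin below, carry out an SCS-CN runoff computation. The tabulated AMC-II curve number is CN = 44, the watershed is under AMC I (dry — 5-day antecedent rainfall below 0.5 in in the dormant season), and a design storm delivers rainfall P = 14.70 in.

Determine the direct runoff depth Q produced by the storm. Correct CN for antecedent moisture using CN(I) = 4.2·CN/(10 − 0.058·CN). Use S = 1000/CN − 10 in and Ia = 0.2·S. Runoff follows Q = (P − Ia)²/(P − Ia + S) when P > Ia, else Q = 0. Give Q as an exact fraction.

Q = 8128201/4240830 in ≈ 1.917 in

Adjust CN=44 to AMC I: 4.2·44/(10 − 0.058·44) → (924/5) ÷ (931/125) = 3300/133 ≈ 24.812
S = 1000/(3300/133) − 10 = 1000/33 in ≈ 30.303 in
Ia = 0.2S: 0.2·30.303 = 6.061 in (exactly 200/33)
P − Ia = 14.700 − 6.061 = 2851/330 ≈ 8.639 in (> 0, runoff occurs)
Q: (2851/330)² ÷ (12851/330) = 8128201/4240830 in (≈ 1.917 in)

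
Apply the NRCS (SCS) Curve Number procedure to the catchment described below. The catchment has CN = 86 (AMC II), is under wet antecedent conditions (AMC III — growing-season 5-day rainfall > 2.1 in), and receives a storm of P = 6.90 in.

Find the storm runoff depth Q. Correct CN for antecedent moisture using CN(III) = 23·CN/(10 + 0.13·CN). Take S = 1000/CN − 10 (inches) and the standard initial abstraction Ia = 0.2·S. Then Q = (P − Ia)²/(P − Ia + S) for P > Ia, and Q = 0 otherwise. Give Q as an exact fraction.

Wet (AMC III): CN(III) = 23·86/(10 + 0.13·86) = 1978/(1059/50) = 98900/1059 ≈ 93.390
S = 1000/(98900/1059) − 10 = 700/989 in ≈ 0.708 in
Ia = 0.2·(700/989) = 140/989 in ≈ 0.142 in
Since P=6.900 > Ia=0.142: effective rainfall P−Ia = 66841/9890 in
Runoff Q = (P−Ia)²/(P−Ia+S) = (6.758)²/(6.758+0.708) = 4467719281/730287490 ≈ 6.118 in

Q = 4467719281/730287490 in ≈ 6.118 in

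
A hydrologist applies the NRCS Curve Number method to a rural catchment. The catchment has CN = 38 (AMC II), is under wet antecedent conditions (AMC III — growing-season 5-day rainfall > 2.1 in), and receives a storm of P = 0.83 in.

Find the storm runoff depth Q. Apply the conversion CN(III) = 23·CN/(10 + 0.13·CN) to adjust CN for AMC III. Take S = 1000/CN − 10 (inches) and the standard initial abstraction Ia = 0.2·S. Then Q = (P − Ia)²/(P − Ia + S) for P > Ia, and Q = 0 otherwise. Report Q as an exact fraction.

Q = 0 in ≈ 0.000 in

Wet (AMC III): CN(III) = 23·38/(10 + 0.13·38) = 874/(747/50) = 43700/747 ≈ 58.501
Retention S: 1000/CN − 10 with CN=58.501 → S = 3100/437 ≈ 7.094 in
Initial abstraction Ia = S/5 = (3100/437)/5 = 620/437 ≈ 1.419 in
P = 0.830 ≤ Ia = 1.419 in: entire storm abstracted, Q = 0.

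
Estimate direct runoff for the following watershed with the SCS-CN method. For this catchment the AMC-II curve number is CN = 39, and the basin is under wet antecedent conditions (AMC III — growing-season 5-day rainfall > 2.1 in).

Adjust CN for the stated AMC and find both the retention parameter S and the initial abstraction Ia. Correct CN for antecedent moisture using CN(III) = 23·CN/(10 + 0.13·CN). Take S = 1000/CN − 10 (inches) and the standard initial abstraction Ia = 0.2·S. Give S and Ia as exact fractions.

Adjust CN=39 to AMC III: 23·39/(10 + 0.13·39) → 897 ÷ (1507/100) = 89700/1507 ≈ 59.522
Retention S: 1000/CN − 10 with CN=59.522 → S = 6100/897 ≈ 6.800 in
Ia = 0.2S: 0.2·6.800 = 1.360 in (exactly 1220/897)

S = 6100/897 in ≈ 6.800 in; Ia = 1220/897 in ≈ 1.360 in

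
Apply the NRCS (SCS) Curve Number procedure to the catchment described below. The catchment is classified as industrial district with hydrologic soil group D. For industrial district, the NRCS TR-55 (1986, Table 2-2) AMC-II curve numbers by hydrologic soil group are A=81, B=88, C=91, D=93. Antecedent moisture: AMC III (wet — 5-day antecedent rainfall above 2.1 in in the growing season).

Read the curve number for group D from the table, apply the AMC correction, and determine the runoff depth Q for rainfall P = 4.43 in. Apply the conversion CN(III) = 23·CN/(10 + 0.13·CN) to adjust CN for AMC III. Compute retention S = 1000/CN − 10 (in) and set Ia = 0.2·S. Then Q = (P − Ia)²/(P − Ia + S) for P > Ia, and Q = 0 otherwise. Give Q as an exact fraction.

NRCS table: industrial district, soil group D → CN(II) = 93
Wet (AMC III): CN(III) = 23·93/(10 + 0.13·93) = 2139/(2209/100) = 213900/2209 ≈ 96.831
S = 1000/(213900/2209) − 10 = 700/2139 in ≈ 0.327 in
Initial abstraction Ia = S/5 = (700/2139)/5 = 140/2139 ≈ 0.065 in
Since P=4.430 > Ia=0.065: effective rainfall P−Ia = 933577/213900 in
Runoff Q = (P−Ia)²/(P−Ia+S) = (4.365)²/(4.365+0.327) = 871566014929/214665120300 ≈ 4.060 in

Q = 871566014929/214665120300 in ≈ 4.060 in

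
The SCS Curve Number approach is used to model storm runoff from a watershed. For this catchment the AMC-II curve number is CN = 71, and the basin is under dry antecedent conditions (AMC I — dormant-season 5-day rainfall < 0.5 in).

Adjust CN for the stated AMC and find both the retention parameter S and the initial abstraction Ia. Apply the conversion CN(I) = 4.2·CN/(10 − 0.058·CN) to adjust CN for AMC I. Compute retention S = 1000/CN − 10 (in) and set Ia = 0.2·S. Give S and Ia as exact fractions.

S = 14500/1491 in ≈ 9.725 in; Ia = 2900/1491 in ≈ 1.945 in

Adjust CN=71 to AMC I: 4.2·71/(10 − 0.058·71) → (1491/5) ÷ (2941/500) = 149100/2941 ≈ 50.697
Retention S: 1000/CN − 10 with CN=50.697 → S = 14500/1491 ≈ 9.725 in
Ia = 0.2S: 0.2·9.725 = 1.945 in (exactly 2900/1491)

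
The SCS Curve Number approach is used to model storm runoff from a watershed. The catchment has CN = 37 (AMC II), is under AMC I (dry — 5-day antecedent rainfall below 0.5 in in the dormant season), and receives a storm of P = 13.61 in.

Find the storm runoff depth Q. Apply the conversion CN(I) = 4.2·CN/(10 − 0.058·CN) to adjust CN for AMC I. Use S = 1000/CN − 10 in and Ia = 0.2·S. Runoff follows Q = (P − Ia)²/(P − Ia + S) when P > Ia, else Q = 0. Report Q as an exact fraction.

Dry (AMC I): CN(I) = 4.2·37/(10 − 0.058·37) = (777/5)/(3927/500) = 3700/187 ≈ 19.786
Max retention: S = 1000/(3700/187) − 10 = 1500/37 in (≈ 40.541 in)
Ia = 0.2S: 0.2·40.541 = 8.108 in (exactly 300/37)
P − Ia = 13.610 − 8.108 = 20357/3700 ≈ 5.502 in (> 0, runoff occurs)
Runoff Q = (P−Ia)²/(P−Ia+S) = (5.502)²/(5.502+40.541) = 414407449/630320900 ≈ 0.657 in

Q = 414407449/630320900 in ≈ 0.657 in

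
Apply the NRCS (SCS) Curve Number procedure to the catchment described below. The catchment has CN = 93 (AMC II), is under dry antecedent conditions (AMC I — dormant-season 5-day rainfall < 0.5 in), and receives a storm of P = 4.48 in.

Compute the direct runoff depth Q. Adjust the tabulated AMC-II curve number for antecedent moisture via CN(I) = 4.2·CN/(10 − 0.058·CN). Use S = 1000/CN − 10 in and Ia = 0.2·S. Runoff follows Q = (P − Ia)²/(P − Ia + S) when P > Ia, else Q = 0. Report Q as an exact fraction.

Adjust CN=93 to AMC I: 4.2·93/(10 − 0.058·93) → (1953/5) ÷ (2303/500) = 27900/329 ≈ 84.802
Max retention: S = 1000/(27900/329) − 10 = 500/279 in (≈ 1.792 in)
Ia = 0.2·(500/279) = 100/279 in ≈ 0.358 in
Since P=4.480 > Ia=0.358: effective rainfall P−Ia = 28748/6975 in
Q: (28748/6975)² ÷ (41248/6975) = 51652969/17981550 in (≈ 2.873 in)

Q = 51652969/17981550 in ≈ 2.873 in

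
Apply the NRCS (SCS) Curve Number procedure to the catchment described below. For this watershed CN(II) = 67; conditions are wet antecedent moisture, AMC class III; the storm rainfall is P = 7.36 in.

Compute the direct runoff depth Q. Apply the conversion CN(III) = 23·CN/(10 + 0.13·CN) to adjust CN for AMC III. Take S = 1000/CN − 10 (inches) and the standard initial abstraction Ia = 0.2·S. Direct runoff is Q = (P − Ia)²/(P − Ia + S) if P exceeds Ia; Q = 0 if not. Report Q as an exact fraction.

Q = 8914062242/1683272825 in ≈ 5.296 in

Wet (AMC III): CN(III) = 23·67/(10 + 0.13·67) = 1541/(1871/100) = 154100/1871 ≈ 82.362
Max retention: S = 1000/(154100/1871) − 10 = 3300/1541 in (≈ 2.141 in)
Ia = 0.2S: 0.2·2.141 = 0.428 in (exactly 660/1541)
Since P=7.360 > Ia=0.428: effective rainfall P−Ia = 267044/38525 in
Q: (267044/38525)² ÷ (349544/38525) = 8914062242/1683272825 in (≈ 5.296 in)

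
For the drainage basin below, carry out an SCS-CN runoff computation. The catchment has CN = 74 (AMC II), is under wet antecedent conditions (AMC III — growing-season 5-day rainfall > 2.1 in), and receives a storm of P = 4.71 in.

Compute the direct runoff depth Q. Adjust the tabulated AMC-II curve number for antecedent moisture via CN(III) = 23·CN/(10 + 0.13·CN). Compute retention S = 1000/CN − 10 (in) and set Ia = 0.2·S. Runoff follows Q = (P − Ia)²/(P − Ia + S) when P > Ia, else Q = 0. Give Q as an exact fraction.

Adjust CN=74 to AMC III: 23·74/(10 + 0.13·74) → 1702 ÷ (981/50) = 85100/981 ≈ 86.748
S = 1000/(85100/981) − 10 = 1300/851 in ≈ 1.528 in
Initial abstraction Ia = S/5 = (1300/851)/5 = 260/851 ≈ 0.306 in
P − Ia = 4.710 − 0.306 = 374821/85100 ≈ 4.404 in (> 0, runoff occurs)
Runoff Q = (P−Ia)²/(P−Ia+S) = (4.404)²/(4.404+1.528) = 140490782041/42960267100 ≈ 3.270 in

Q = 140490782041/42960267100 in ≈ 3.270 in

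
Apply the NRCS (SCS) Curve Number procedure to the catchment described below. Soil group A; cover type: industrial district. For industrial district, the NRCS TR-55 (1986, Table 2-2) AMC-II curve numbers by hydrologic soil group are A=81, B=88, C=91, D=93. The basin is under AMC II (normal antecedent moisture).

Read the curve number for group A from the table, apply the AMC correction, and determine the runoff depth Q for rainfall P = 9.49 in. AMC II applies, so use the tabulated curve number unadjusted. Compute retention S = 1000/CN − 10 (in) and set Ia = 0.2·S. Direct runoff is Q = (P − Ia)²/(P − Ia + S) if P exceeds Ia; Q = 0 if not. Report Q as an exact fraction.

Q = 5339078761/745758900 in ≈ 7.159 in

NRCS table: industrial district, soil group A → CN(II) = 81
AMC II — tabulated CN = 81 applies directly.
Retention S: 1000/CN − 10 with CN=81.000 → S = 190/81 ≈ 2.346 in
Ia = 0.2S: 0.2·2.346 = 0.469 in (exactly 38/81)
P − Ia = 9.490 − 0.469 = 73069/8100 ≈ 9.021 in (> 0, runoff occurs)
Q = (73069/8100)²/((73069/8100) + 190/81) = (5339078761/65610000)/(92069/8100) = 5339078761/745758900 in ≈ 7.159 in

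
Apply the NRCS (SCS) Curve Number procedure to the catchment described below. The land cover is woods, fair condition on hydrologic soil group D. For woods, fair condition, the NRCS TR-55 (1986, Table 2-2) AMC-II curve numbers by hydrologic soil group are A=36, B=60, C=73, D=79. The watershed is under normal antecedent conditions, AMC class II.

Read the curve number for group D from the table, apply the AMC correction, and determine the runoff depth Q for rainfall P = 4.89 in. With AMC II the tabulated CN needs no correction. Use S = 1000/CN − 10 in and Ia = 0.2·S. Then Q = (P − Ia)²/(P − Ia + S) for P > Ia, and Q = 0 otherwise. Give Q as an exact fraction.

NRCS table: woods, fair condition, soil group D → CN(II) = 79
CN(II) = 79; AMC II needs no correction.
S = 1000/79 − 10 = 210/79 in ≈ 2.658 in
Initial abstraction Ia = S/5 = (210/79)/5 = 42/79 ≈ 0.532 in
Excess rainfall: 4.890 − 0.532 = 4.358 in; P > Ia so Q > 0
Q: (34431/7900)² ÷ (55431/7900) = 131721529/48656100 in (≈ 2.707 in)

Q = 131721529/48656100 in ≈ 2.707 in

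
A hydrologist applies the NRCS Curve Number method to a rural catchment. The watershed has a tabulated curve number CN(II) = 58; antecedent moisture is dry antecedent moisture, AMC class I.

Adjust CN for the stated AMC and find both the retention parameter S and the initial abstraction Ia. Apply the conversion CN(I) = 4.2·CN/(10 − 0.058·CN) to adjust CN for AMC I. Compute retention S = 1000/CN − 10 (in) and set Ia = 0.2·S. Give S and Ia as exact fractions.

S = 500/29 in ≈ 17.241 in; Ia = 100/29 in ≈ 3.448 in

Dry (AMC I): CN(I) = 4.2·58/(10 − 0.058·58) = (1218/5)/(1659/250) = 2900/79 ≈ 36.709
Retention S: 1000/CN − 10 with CN=36.709 → S = 500/29 ≈ 17.241 in
Ia = 0.2S: 0.2·17.241 = 3.448 in (exactly 100/29)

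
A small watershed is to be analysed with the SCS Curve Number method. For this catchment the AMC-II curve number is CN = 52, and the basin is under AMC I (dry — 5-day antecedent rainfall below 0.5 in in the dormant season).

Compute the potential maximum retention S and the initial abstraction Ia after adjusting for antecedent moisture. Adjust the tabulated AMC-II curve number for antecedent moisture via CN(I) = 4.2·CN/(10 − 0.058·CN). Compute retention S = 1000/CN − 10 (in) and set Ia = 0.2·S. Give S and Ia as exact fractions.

S = 2000/91 in ≈ 21.978 in; Ia = 400/91 in ≈ 4.396 in

CN(I) from CN(II)=52: (4.2·52)/(10 − 0.058·52) = 9100/291 ≈ 31.271
Retention S: 1000/CN − 10 with CN=31.271 → S = 2000/91 ≈ 21.978 in
Initial abstraction Ia = S/5 = (2000/91)/5 = 400/91 ≈ 4.396 in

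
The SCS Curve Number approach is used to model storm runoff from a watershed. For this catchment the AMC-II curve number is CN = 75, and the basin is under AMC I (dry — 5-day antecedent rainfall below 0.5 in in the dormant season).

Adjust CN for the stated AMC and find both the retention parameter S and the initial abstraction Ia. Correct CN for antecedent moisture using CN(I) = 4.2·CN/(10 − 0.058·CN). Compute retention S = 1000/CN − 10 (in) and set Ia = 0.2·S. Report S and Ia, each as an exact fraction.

CN(I) from CN(II)=75: (4.2·75)/(10 − 0.058·75) = 6300/113 ≈ 55.752
Retention S: 1000/CN − 10 with CN=55.752 → S = 500/63 ≈ 7.937 in
Initial abstraction Ia = S/5 = (500/63)/5 = 100/63 ≈ 1.587 in

S = 500/63 in ≈ 7.937 in; Ia = 100/63 in ≈ 1.587 in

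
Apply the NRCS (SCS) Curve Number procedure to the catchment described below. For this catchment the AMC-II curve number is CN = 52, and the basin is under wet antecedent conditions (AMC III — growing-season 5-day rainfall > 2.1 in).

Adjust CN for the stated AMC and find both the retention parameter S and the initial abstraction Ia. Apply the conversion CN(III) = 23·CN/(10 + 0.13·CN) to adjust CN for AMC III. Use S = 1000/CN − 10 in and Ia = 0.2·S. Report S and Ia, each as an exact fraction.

CN(III) from CN(II)=52: (23·52)/(10 + 0.13·52) = 29900/419 ≈ 71.360
Max retention: S = 1000/(29900/419) − 10 = 1200/299 in (≈ 4.013 in)
Ia = 0.2·(1200/299) = 240/299 in ≈ 0.803 in

S = 1200/299 in ≈ 4.013 in; Ia = 240/299 in ≈ 0.803 in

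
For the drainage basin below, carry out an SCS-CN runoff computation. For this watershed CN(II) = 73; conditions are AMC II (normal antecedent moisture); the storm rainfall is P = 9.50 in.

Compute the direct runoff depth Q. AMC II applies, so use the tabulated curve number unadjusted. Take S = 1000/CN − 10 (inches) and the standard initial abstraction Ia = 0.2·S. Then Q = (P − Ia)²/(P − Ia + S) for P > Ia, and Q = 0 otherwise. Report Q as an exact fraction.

Average conditions: CN = 73 (no AMC adjustment).
S = 1000/73 − 10 = 270/73 in ≈ 3.699 in
Ia = 0.2S: 0.2·3.699 = 0.740 in (exactly 54/73)
Since P=9.500 > Ia=0.740: effective rainfall P−Ia = 1279/146 in
Q = (1279/146)²/((1279/146) + 270/73) = (1635841/21316)/(1819/146) = 1635841/265574 in ≈ 6.160 in

Q = 1635841/265574 in ≈ 6.160 in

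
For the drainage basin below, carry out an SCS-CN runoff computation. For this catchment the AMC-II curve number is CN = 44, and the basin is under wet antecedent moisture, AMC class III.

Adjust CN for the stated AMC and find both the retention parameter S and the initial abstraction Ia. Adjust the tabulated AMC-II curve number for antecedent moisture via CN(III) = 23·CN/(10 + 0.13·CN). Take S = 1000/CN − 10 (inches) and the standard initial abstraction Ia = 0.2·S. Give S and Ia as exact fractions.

S = 1400/253 in ≈ 5.534 in; Ia = 280/253 in ≈ 1.107 in

Wet (AMC III): CN(III) = 23·44/(10 + 0.13·44) = 1012/(393/25) = 25300/393 ≈ 64.377
Retention S: 1000/CN − 10 with CN=64.377 → S = 1400/253 ≈ 5.534 in
Ia = 0.2S: 0.2·5.534 = 1.107 in (exactly 280/253)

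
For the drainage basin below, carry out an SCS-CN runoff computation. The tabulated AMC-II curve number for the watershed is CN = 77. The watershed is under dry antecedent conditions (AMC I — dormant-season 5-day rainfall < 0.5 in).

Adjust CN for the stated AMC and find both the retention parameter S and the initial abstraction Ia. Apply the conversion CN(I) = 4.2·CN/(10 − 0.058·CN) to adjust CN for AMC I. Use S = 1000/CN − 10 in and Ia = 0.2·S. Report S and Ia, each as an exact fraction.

Dry (AMC I): CN(I) = 4.2·77/(10 − 0.058·77) = (1617/5)/(2767/500) = 161700/2767 ≈ 58.439
S = 1000/(161700/2767) − 10 = 11500/1617 in ≈ 7.112 in
Initial abstraction Ia = S/5 = (11500/1617)/5 = 2300/1617 ≈ 1.422 in

S = 11500/1617 in ≈ 7.112 in; Ia = 2300/1617 in ≈ 1.422 in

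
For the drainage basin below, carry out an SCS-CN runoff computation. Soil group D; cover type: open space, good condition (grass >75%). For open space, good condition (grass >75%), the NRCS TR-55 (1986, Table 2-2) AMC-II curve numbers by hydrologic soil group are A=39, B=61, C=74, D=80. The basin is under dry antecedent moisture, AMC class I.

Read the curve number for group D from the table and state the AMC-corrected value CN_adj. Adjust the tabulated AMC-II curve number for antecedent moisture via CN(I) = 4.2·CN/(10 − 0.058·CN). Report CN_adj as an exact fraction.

CN_adj = 4200/67 ≈ 62.687

NRCS table: open space, good condition (grass >75%), soil group D → CN(II) = 80
Adjust CN=80 to AMC I: 4.2·80/(10 − 0.058·80) → 336 ÷ (134/25) = 4200/67 ≈ 62.687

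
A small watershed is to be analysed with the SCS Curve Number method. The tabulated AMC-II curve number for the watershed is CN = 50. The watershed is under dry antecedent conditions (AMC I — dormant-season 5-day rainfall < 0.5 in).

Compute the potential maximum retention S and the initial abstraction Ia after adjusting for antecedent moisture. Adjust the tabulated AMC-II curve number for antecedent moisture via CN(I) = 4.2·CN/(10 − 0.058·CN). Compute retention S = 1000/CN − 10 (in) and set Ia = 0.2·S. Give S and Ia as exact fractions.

Dry (AMC I): CN(I) = 4.2·50/(10 − 0.058·50) = 210/(71/10) = 2100/71 ≈ 29.577
Max retention: S = 1000/(2100/71) − 10 = 500/21 in (≈ 23.810 in)
Ia = 0.2·(500/21) = 100/21 in ≈ 4.762 in

S = 500/21 in ≈ 23.810 in; Ia = 100/21 in ≈ 4.762 in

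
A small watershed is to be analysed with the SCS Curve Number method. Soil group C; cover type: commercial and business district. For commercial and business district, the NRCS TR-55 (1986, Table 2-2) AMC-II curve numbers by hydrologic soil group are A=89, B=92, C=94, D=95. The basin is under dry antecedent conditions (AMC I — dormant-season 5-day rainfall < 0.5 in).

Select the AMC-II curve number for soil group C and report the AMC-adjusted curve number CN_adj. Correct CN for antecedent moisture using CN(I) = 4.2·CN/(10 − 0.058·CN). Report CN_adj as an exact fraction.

NRCS table: commercial and business district, soil group C → CN(II) = 94
CN(I) from CN(II)=94: (4.2·94)/(10 − 0.058·94) = 32900/379 ≈ 86.807

CN_adj = 32900/379 ≈ 86.807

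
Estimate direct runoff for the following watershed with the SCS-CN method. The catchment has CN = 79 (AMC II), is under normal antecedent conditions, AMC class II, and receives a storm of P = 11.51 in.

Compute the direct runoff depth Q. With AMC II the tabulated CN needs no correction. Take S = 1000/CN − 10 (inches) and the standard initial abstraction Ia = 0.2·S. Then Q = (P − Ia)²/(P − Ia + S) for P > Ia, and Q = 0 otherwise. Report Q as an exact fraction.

Q = 7521919441/851059100 in ≈ 8.838 in

AMC II — tabulated CN = 79 applies directly.
Max retention: S = 1000/79 − 10 = 210/79 in (≈ 2.658 in)
Initial abstraction Ia = S/5 = (210/79)/5 = 42/79 ≈ 0.532 in
P − Ia = 11.510 − 0.532 = 86729/7900 ≈ 10.978 in (> 0, runoff occurs)
Q = (86729/7900)²/((86729/7900) + 210/79) = (7521919441/62410000)/(107729/7900) = 7521919441/851059100 in ≈ 8.838 in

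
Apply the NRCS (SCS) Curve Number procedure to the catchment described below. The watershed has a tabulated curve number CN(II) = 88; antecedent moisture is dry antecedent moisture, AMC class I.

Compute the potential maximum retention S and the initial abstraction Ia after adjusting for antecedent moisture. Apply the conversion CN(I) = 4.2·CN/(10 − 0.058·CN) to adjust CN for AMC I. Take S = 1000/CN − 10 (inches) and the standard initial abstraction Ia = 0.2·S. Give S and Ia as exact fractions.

Dry (AMC I): CN(I) = 4.2·88/(10 − 0.058·88) = (1848/5)/(612/125) = 3850/51 ≈ 75.490
Retention S: 1000/CN − 10 with CN=75.490 → S = 250/77 ≈ 3.247 in
Ia = 0.2S: 0.2·3.247 = 0.649 in (exactly 50/77)

S = 250/77 in ≈ 3.247 in; Ia = 50/77 in ≈ 0.649 in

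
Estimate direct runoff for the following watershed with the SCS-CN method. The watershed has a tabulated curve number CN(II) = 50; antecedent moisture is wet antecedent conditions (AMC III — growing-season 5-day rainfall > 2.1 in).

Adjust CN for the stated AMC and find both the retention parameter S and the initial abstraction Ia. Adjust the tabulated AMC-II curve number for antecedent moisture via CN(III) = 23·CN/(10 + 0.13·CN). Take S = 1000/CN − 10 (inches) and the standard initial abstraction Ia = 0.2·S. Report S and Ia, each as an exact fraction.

S = 100/23 in ≈ 4.348 in; Ia = 20/23 in ≈ 0.870 in

Adjust CN=50 to AMC III: 23·50/(10 + 0.13·50) → 1150 ÷ (33/2) = 2300/33 ≈ 69.697
Max retention: S = 1000/(2300/33) − 10 = 100/23 in (≈ 4.348 in)
Ia = 0.2S: 0.2·4.348 = 0.870 in (exactly 20/23)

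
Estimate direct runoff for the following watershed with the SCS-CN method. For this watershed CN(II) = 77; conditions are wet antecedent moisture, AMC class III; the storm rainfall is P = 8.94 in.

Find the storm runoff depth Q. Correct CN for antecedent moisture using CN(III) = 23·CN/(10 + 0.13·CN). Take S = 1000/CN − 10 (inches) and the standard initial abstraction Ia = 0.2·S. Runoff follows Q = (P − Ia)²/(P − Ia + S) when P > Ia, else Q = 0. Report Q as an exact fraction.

CN(III) from CN(II)=77: (23·77)/(10 + 0.13·77) = 7700/87 ≈ 88.506
Max retention: S = 1000/(7700/87) − 10 = 100/77 in (≈ 1.299 in)
Initial abstraction Ia = S/5 = (100/77)/5 = 20/77 ≈ 0.260 in
P − Ia = 8.940 − 0.260 = 33419/3850 ≈ 8.680 in (> 0, runoff occurs)
Q: (33419/3850)² ÷ (38419/3850) = 1116829561/147913150 in (≈ 7.551 in)

Q = 1116829561/147913150 in ≈ 7.551 in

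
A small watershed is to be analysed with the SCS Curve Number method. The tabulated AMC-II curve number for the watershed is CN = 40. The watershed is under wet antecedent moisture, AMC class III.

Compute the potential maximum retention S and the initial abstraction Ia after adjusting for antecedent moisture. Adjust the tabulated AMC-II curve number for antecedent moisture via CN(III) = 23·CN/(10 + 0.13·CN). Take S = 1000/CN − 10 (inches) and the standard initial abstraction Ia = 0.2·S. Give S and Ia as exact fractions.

S = 150/23 in ≈ 6.522 in; Ia = 30/23 in ≈ 1.304 in

Adjust CN=40 to AMC III: 23·40/(10 + 0.13·40) → 920 ÷ (76/5) = 1150/19 ≈ 60.526
Max retention: S = 1000/(1150/19) − 10 = 150/23 in (≈ 6.522 in)
Ia = 0.2·(150/23) = 30/23 in ≈ 1.304 in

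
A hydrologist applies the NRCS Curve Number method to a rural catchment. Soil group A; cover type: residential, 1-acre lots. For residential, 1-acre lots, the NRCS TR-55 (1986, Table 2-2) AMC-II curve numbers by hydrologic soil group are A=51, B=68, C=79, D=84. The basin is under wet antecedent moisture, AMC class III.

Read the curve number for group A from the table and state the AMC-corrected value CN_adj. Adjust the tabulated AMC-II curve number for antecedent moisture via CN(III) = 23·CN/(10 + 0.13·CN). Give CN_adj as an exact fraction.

CN_adj = 117300/1663 ≈ 70.535

NRCS table: residential, 1-acre lots, soil group A → CN(II) = 51
Adjust CN=51 to AMC III: 23·51/(10 + 0.13·51) → 1173 ÷ (1663/100) = 117300/1663 ≈ 70.535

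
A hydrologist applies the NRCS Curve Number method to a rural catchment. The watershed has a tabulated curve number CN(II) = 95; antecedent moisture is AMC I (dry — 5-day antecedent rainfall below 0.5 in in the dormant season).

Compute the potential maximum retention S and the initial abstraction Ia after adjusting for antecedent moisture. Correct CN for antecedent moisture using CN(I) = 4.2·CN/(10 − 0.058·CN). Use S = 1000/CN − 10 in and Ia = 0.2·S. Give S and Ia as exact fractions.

CN(I) from CN(II)=95: (4.2·95)/(10 − 0.058·95) = 39900/449 ≈ 88.864
Retention S: 1000/CN − 10 with CN=88.864 → S = 500/399 ≈ 1.253 in
Ia = 0.2S: 0.2·1.253 = 0.251 in (exactly 100/399)

S = 500/399 in ≈ 1.253 in; Ia = 100/399 in ≈ 0.251 in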